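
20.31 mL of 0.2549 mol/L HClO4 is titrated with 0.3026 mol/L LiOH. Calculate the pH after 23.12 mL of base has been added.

12.62

n(acid) = 0.2549 x 0.02031 = 0.005177 mol; n(LiOH) added = 0.3026 x 0.02312 = 0.006996 mol.
Base is in excess by 0.006996 - 0.005177 = 0.001819 mol in a total volume of 0.04343 L.
[OH^-] = 0.001819/0.04343 = 0.04189 M, so pOH = 1.38 and pH = 14.00 - 1.38 = 12.62.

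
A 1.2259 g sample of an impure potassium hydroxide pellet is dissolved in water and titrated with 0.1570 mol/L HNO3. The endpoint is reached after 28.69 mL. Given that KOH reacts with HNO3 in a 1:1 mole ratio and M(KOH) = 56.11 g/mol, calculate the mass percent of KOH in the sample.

20.6%

n(HNO3) = 0.1570 x 0.02869 = 0.004504 mol.
n(KOH) = 0.004504 / 1 = 0.004504 mol.
mass of KOH = 0.004504 x 56.11 = 0.2527 g.
% purity = 0.2527 / 1.2259 x 100 = 20.6%.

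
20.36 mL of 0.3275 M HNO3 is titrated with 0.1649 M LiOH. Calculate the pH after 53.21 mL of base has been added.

n(acid) = 0.3275 x 0.02036 = 0.006668 mol; n(LiOH) added = 0.1649 x 0.05321 = 0.008774 mol.
Base is in excess by 0.008774 - 0.006668 = 0.002106 mol in a total volume of 0.07357 L.
[OH^-] = 0.002106/0.07357 = 0.02863 M, so pOH = 1.54 and pH = 14.00 - 1.54 = 12.46.

12.46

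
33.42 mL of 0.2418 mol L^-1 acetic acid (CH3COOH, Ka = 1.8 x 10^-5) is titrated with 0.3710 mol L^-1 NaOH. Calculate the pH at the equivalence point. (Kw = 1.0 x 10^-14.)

8.96

n(CH3COOH) = 0.2418 x 0.03342 = 0.008081 mol; V(NaOH) at equivalence = 0.008081/0.3710 = 0.02178 L.
At equivalence all the acid is converted to CH3COO-; total volume = 0.03342 + 0.02178 = 0.05520 L, so [CH3COO-] = 0.008081/0.05520 = 0.1464 M.
Kb = Kw/Ka = 1.0e-14 / 1.8 x 10^-5 = 5.56e-10.
[OH^-] = sqrt(Kb x [CH3COO-]) = sqrt(5.56e-10 x 0.1464) = 9.02e-6 M.
pOH = 5.04, so pH = 14.00 - 5.04 = 8.96.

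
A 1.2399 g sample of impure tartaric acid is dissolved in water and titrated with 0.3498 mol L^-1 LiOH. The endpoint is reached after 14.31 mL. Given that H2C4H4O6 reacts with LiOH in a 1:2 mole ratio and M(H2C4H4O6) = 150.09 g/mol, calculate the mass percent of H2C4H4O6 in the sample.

30.3%

n(LiOH) = 0.3498 x 0.01431 = 0.005006 mol.
n(H2C4H4O6) = 0.005006 / 2 = 0.002503 mol.
mass of H2C4H4O6 = 0.002503 x 150.09 = 0.3756 g.
% purity = 0.3756 / 1.2399 x 100 = 30.3%.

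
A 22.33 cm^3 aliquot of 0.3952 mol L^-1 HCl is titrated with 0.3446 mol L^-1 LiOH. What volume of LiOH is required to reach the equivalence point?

n(HCl) = 0.3952 mol/L x 0.02233 L = 0.008825 mol.
At equivalence n(LiOH) = n(HCl) = 0.008825 mol.
V(LiOH) = 0.008825 / 0.3446 = 0.02561 L = 25.6 mL.

25.6 mL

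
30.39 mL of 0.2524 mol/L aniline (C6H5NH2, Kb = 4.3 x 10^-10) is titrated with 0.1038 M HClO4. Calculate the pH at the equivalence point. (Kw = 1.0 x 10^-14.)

n(C6H5NH2) = 0.2524 x 0.03039 = 0.007670 mol; V(HClO4) at equivalence = 0.007670/0.1038 = 0.07390 L.
At equivalence the base is fully converted to C6H5NH3+; total volume = 0.1043 L, so [C6H5NH3+] = 0.007670/0.1043 = 0.07355 M.
Ka(C6H5NH3+) = Kw/Kb = 1.0e-14 / 4.3 x 10^-10 = 2.33e-5.
[H^+] = sqrt(Ka x [C6H5NH3+]) = sqrt(2.33e-5 x 0.07355) = 0.00131 M.
pH = -log(0.00131) = 2.88.

2.88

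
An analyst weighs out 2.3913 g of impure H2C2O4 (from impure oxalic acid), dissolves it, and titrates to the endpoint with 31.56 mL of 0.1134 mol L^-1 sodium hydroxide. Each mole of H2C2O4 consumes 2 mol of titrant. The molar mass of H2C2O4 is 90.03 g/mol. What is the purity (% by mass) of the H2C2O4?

n(NaOH) = 0.1134 x 0.03156 = 0.003579 mol.
n(H2C2O4) = 0.003579 / 2 = 0.001789 mol.
mass of H2C2O4 = 0.001789 x 90.03 = 0.1611 g.
% purity = 0.1611 / 2.3913 x 100 = 6.74%.

6.74%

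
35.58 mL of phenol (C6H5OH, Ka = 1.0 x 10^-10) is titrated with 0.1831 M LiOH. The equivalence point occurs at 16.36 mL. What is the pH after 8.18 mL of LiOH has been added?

8.18 mL is exactly half the equivalence volume (16.36/2), i.e. the half-equivalence point.
There, n(HA) = n(A^-), so pH = pKa = -log(1.0 x 10^-10) = 10.00.

10.00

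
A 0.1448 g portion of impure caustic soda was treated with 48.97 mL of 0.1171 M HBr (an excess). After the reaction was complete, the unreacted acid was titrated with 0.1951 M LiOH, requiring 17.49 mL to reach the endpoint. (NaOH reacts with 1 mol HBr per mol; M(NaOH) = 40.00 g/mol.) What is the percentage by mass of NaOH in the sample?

64.1%

Total n(HBr) added = 0.1171 x 0.04897 = 0.005734 mol.
n(LiOH) used = 0.1951 x 0.01749 = 0.003412 mol, which equals the excess n(HBr).
So n(HBr) consumed by the sample = 0.005734 - 0.003412 = 0.002322 mol.
n(NaOH) = 0.002322 / 1 = 0.002322 mol.
mass NaOH = 0.002322 x 40.00 = 0.09288 g, so %NaOH = 0.09288/0.1448 x 100 = 64.1%.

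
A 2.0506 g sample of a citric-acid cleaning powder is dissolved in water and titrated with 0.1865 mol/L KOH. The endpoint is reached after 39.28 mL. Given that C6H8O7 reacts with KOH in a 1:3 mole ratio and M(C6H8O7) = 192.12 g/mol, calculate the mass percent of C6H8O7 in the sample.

n(KOH) = 0.1865 x 0.03928 = 0.007326 mol.
n(C6H8O7) = 0.007326 / 3 = 0.002442 mol.
mass of C6H8O7 = 0.002442 x 192.12 = 0.4691 g.
% purity = 0.4691 / 2.0506 x 100 = 22.9%.

22.9%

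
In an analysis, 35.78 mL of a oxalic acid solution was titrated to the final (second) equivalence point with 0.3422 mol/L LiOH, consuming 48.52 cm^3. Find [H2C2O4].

0.232 M

n(LiOH) = 0.3422 x 0.04852 = 0.01660 mol.
At the final (second) equivalence point, 2 mol OH^- react per mol H2C2O4, so n(H2C2O4) = 0.01660 / 2 = 0.008302 mol.
[H2C2O4] = 0.008302 / 0.03578 L = 0.232 M.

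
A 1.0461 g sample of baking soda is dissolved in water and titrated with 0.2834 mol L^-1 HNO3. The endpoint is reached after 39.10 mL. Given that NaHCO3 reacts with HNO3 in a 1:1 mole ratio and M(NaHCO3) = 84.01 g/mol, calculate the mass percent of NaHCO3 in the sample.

n(HNO3) = 0.2834 x 0.03910 = 0.01108 mol.
n(NaHCO3) = 0.01108 / 1 = 0.01108 mol.
mass of NaHCO3 = 0.01108 x 84.01 = 0.9309 g.
% purity = 0.9309 / 1.0461 x 100 = 89.0%.

89.0%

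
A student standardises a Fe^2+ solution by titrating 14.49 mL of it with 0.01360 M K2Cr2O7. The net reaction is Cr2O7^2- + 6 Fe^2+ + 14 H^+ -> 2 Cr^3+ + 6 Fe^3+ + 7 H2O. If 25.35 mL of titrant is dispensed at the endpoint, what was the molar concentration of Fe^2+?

0.143 M

n(K2Cr2O7) = 0.01360 x 0.02535 = 0.0003448 mol.
From the balanced equation, 1 mol K2Cr2O7 reacts with 6 mol Fe^2+, so n(Fe^2+) = 0.0003448 x 6/1 = 0.002069 mol.
[Fe^2+] = 0.002069 / 0.01449 L = 0.143 M.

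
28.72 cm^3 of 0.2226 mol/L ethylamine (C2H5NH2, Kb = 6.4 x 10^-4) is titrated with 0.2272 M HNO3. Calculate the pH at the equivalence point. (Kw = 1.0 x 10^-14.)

n(C2H5NH2) = 0.2226 x 0.02872 = 0.006393 mol; V(HNO3) at equivalence = 0.006393/0.2272 = 0.02814 L.
At equivalence the base is fully converted to C2H5NH3+; total volume = 0.05686 L, so [C2H5NH3+] = 0.006393/0.05686 = 0.1124 M.
Ka(C2H5NH3+) = Kw/Kb = 1.0e-14 / 6.4 x 10^-4 = 1.56e-11.
[H^+] = sqrt(Ka x [C2H5NH3+]) = sqrt(1.56e-11 x 0.1124) = 1.33e-6 M.
pH = -log(1.33e-6) = 5.88.

5.88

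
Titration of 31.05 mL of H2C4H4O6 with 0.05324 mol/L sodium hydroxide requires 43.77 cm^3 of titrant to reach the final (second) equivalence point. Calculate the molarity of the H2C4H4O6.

n(NaOH) = 0.05324 x 0.04377 = 0.002330 mol.
At the final (second) equivalence point, 2 mol OH^- react per mol H2C4H4O6, so n(H2C4H4O6) = 0.002330 / 2 = 0.001165 mol.
[H2C4H4O6] = 0.001165 / 0.03105 L = 0.0375 M.

0.0375 M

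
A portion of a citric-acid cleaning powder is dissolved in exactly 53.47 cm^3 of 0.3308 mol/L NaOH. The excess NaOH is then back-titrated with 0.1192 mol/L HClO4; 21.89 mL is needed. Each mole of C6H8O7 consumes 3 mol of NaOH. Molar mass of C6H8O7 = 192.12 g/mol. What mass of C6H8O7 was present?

Total n(NaOH) added = 0.3308 x 0.05347 = 0.01769 mol.
n(HClO4) used = 0.1192 x 0.02189 = 0.002609 mol, which equals the excess n(NaOH).
So n(NaOH) consumed by the sample = 0.01769 - 0.002609 = 0.01508 mol.
n(C6H8O7) = 0.01508 / 3 = 0.005026 mol.
mass = 0.005026 mol x 192.12 g/mol = 0.966 g.

0.966 g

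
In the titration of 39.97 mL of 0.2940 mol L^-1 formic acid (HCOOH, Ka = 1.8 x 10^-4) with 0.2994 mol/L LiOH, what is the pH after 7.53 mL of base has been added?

Initial n(HCOOH) = 0.2940 x 0.03997 = 0.01175 mol.
n(LiOH) added = 0.2994 x 0.007530 = 0.002254 mol, converting that many moles of HCOOH to HCOO-.
Remaining n(HCOOH) = 0.009497 mol; n(HCOO-) = 0.002254 mol.
By Henderson-Hasselbalch, pH = pKa + log([A^-]/[HA]) = 3.74 + log(0.002254/0.009497) = 3.74 + (-0.62) = 3.12.

3.12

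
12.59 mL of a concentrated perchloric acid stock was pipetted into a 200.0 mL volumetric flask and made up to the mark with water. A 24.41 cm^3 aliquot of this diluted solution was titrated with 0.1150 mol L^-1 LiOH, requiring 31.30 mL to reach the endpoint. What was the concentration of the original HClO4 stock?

2.34 M

n(LiOH) = 0.1150 x 0.03130 = 0.003600 mol.
n(HClO4) in the aliquot = 0.003600 mol.
[diluted HClO4] = 0.003600 / 0.02441 = 0.1475 M.
Dilution factor = 200.0/12.59 = 15.89, so [stock] = 0.1475 x 15.89 = 2.34 M.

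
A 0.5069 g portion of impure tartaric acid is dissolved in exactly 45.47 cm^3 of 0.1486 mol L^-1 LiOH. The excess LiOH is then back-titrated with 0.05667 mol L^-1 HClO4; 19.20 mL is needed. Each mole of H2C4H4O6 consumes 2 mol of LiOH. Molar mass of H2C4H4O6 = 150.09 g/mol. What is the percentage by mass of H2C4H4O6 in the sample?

Total n(LiOH) added = 0.1486 x 0.04547 = 0.006757 mol.
n(HClO4) used = 0.05667 x 0.01920 = 0.001088 mol, which equals the excess n(LiOH).
So n(LiOH) consumed by the sample = 0.006757 - 0.001088 = 0.005669 mol.
n(H2C4H4O6) = 0.005669 / 2 = 0.002834 mol.
mass H2C4H4O6 = 0.002834 x 150.09 = 0.4254 g, so %H2C4H4O6 = 0.4254/0.5069 x 100 = 83.9%.

83.9%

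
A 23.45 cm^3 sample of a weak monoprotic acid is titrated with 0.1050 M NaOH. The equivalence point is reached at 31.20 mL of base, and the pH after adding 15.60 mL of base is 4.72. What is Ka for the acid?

1.9 x 10^-5

15.60 mL is half of the equivalence volume, so this is the half-equivalence point where [HA] = [A^-].
At half-equivalence pH = pKa, so pKa = 4.72.
Ka = 10^(-4.72) = 1.9 x 10^-5.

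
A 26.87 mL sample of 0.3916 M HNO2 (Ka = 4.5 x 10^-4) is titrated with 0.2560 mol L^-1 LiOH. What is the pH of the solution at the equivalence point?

n(HNO2) = 0.3916 x 0.02687 = 0.01052 mol; V(LiOH) at equivalence = 0.01052/0.2560 = 0.04110 L.
At equivalence all the acid is converted to NO2-; total volume = 0.02687 + 0.04110 = 0.06797 L, so [NO2-] = 0.01052/0.06797 = 0.1548 M.
Kb = Kw/Ka = 1.0e-14 / 4.5 x 10^-4 = 2.22e-11.
[OH^-] = sqrt(Kb x [NO2-]) = sqrt(2.22e-11 x 0.1548) = 1.85e-6 M.
pOH = 5.73, so pH = 14.00 - 5.73 = 8.27.

8.27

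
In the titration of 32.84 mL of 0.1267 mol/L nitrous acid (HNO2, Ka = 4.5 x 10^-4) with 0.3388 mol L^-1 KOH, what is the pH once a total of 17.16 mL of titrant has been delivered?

12.52

n(acid) = 0.1267 x 0.03284 = 0.004161 mol; n(KOH) added = 0.3388 x 0.01716 = 0.005814 mol.
Base is in excess by 0.005814 - 0.004161 = 0.001653 mol in a total volume of 0.05000 L.
[OH^-] = 0.001653/0.05000 = 0.03306 M, so pOH = 1.48 and pH = 14.00 - 1.48 = 12.52.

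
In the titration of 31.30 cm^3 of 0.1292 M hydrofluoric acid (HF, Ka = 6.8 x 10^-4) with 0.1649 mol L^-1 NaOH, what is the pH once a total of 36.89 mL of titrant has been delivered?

n(acid) = 0.1292 x 0.03130 = 0.004044 mol; n(NaOH) added = 0.1649 x 0.03689 = 0.006083 mol.
Base is in excess by 0.006083 - 0.004044 = 0.002039 mol in a total volume of 0.06819 L.
[OH^-] = 0.002039/0.06819 = 0.02990 M, so pOH = 1.52 and pH = 14.00 - 1.52 = 12.48.

12.48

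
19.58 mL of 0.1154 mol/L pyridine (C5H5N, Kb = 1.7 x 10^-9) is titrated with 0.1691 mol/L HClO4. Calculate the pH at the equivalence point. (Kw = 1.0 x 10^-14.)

3.20

n(C5H5N) = 0.1154 x 0.01958 = 0.002260 mol; V(HClO4) at equivalence = 0.002260/0.1691 = 0.01336 L.
At equivalence the base is fully converted to C5H5NH+; total volume = 0.03294 L, so [C5H5NH+] = 0.002260/0.03294 = 0.06859 M.
Ka(C5H5NH+) = Kw/Kb = 1.0e-14 / 1.7 x 10^-9 = 5.88e-6.
[H^+] = sqrt(Ka x [C5H5NH+]) = sqrt(5.88e-6 x 0.06859) = 0.000635 M.
pH = -log(0.000635) = 3.20.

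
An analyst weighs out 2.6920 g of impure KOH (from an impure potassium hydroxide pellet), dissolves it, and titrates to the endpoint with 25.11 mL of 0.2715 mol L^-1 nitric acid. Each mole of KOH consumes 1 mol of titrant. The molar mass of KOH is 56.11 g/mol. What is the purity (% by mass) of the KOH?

n(HNO3) = 0.2715 x 0.02511 = 0.006817 mol.
n(KOH) = 0.006817 / 1 = 0.006817 mol.
mass of KOH = 0.006817 x 56.11 = 0.3825 g.
% purity = 0.3825 / 2.6920 x 100 = 14.2%.

14.2%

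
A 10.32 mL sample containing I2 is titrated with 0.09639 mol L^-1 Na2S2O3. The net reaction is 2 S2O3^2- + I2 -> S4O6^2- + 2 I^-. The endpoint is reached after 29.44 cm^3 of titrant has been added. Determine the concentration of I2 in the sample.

0.137 M

n(Na2S2O3) = 0.09639 x 0.02944 = 0.002838 mol.
From the balanced equation, 2 mol Na2S2O3 reacts with 1 mol I2, so n(I2) = 0.002838 x 1/2 = 0.001419 mol.
[I2] = 0.001419 / 0.01032 L = 0.137 M.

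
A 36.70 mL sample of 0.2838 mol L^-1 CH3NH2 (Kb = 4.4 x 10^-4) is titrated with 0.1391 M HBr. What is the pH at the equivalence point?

5.84

n(CH3NH2) = 0.2838 x 0.03670 = 0.01042 mol; V(HBr) at equivalence = 0.01042/0.1391 = 0.07488 L.
At equivalence the base is fully converted to CH3NH3+; total volume = 0.1116 L, so [CH3NH3+] = 0.01042/0.1116 = 0.09335 M.
Ka(CH3NH3+) = Kw/Kb = 1.0e-14 / 4.4 x 10^-4 = 2.27e-11.
[H^+] = sqrt(Ka x [CH3NH3+]) = sqrt(2.27e-11 x 0.09335) = 1.46e-6 M.
pH = -log(1.46e-6) = 5.84.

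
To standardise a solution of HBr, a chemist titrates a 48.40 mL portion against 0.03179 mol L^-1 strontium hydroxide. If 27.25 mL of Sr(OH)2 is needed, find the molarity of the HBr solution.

0.0358 M

n(Sr(OH)2) delivered = 0.03179 x 0.02725 = 0.0008663 mol.
The reaction is 2 HBr + 1 Sr(OH)2, so n(HBr) = 0.0008663 x 2/1 = 0.001733 mol.
[HBr] = 0.001733 mol / 0.04840 L = 0.0358 M.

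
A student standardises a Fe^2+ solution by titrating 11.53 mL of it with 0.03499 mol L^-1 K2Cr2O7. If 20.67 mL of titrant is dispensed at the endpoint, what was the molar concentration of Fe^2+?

0.376 M

n(K2Cr2O7) = 0.03499 x 0.02067 = 0.0007232 mol.
From the balanced equation, 1 mol K2Cr2O7 reacts with 6 mol Fe^2+, so n(Fe^2+) = 0.0007232 x 6/1 = 0.004339 mol.
[Fe^2+] = 0.004339 / 0.01153 L = 0.376 M.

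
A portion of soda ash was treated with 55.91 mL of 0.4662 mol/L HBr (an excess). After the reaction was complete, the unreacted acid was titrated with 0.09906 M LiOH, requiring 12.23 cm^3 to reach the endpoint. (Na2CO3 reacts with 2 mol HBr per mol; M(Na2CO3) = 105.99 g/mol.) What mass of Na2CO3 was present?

1.32 g

Total n(HBr) added = 0.4662 x 0.05591 = 0.02607 mol.
n(LiOH) used = 0.09906 x 0.01223 = 0.001212 mol, which equals the excess n(HBr).
So n(HBr) consumed by the sample = 0.02607 - 0.001212 = 0.02485 mol.
n(Na2CO3) = 0.02485 / 2 = 0.01243 mol.
mass = 0.01243 mol x 105.99 g/mol = 1.32 g.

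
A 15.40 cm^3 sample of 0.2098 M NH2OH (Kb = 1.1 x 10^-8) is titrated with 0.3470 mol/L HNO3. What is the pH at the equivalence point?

3.46

n(NH2OH) = 0.2098 x 0.01540 = 0.003231 mol; V(HNO3) at equivalence = 0.003231/0.3470 = 0.009311 L.
At equivalence the base is fully converted to NH3OH+; total volume = 0.02471 L, so [NH3OH+] = 0.003231/0.02471 = 0.1307 M.
Ka(NH3OH+) = Kw/Kb = 1.0e-14 / 1.1 x 10^-8 = 9.09e-7.
[H^+] = sqrt(Ka x [NH3OH+]) = sqrt(9.09e-7 x 0.1307) = 0.000345 M.
pH = -log(0.000345) = 3.46.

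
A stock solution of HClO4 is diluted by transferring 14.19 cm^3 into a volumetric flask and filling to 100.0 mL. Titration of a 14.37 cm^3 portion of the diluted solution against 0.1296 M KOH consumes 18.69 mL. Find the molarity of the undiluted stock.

1.19 M

n(KOH) = 0.1296 x 0.01869 = 0.002422 mol.
n(HClO4) in the aliquot = 0.002422 mol.
[diluted HClO4] = 0.002422 / 0.01437 = 0.1686 M.
Dilution factor = 100.0/14.19 = 7.047, so [stock] = 0.1686 x 7.047 = 1.19 M.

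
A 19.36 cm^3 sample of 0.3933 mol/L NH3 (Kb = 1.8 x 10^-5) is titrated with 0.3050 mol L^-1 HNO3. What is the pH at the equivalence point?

n(NH3) = 0.3933 x 0.01936 = 0.007614 mol; V(HNO3) at equivalence = 0.007614/0.3050 = 0.02496 L.
At equivalence the base is fully converted to NH4+; total volume = 0.04432 L, so [NH4+] = 0.007614/0.04432 = 0.1718 M.
Ka(NH4+) = Kw/Kb = 1.0e-14 / 1.8 x 10^-5 = 5.56e-10.
[H^+] = sqrt(Ka x [NH4+]) = sqrt(5.56e-10 x 0.1718) = 9.77e-6 M.
pH = -log(9.77e-6) = 5.01.

5.01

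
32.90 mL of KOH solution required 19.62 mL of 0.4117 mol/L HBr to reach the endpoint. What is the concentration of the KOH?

0.246 M

n(HBr) delivered = 0.4117 x 0.01962 = 0.008078 mol.
For a 1:1 reaction, n(KOH) = 0.008078 mol.
[KOH] = 0.008078 mol / 0.03290 L = 0.246 M.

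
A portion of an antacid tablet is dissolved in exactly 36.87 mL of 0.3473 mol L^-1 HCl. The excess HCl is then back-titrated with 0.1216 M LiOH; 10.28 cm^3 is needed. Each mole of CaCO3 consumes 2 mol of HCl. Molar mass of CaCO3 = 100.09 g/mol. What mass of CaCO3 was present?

Total n(HCl) added = 0.3473 x 0.03687 = 0.01280 mol.
n(LiOH) used = 0.1216 x 0.01028 = 0.001250 mol, which equals the excess n(HCl).
So n(HCl) consumed by the sample = 0.01280 - 0.001250 = 0.01155 mol.
n(CaCO3) = 0.01155 / 2 = 0.005777 mol.
mass = 0.005777 mol x 100.09 g/mol = 0.578 g.

0.578 g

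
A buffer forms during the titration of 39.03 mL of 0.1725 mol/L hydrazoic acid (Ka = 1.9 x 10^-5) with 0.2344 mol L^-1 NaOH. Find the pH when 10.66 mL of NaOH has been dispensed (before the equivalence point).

4.49

Initial n(HN3) = 0.1725 x 0.03903 = 0.006733 mol.
n(NaOH) added = 0.2344 x 0.01066 = 0.002499 mol, converting that many moles of HN3 to N3-.
Remaining n(HN3) = 0.004234 mol; n(N3-) = 0.002499 mol.
By Henderson-Hasselbalch, pH = pKa + log([A^-]/[HA]) = 4.72 + log(0.002499/0.004234) = 4.72 + (-0.23) = 4.49.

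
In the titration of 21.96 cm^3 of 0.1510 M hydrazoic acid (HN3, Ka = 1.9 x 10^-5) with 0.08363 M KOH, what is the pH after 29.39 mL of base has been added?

5.18

Initial n(HN3) = 0.1510 x 0.02196 = 0.003316 mol.
n(KOH) added = 0.08363 x 0.02939 = 0.002458 mol, converting that many moles of HN3 to N3-.
Remaining n(HN3) = 0.0008581 mol; n(N3-) = 0.002458 mol.
By Henderson-Hasselbalch, pH = pKa + log([A^-]/[HA]) = 4.72 + log(0.002458/0.0008581) = 4.72 + (+0.46) = 5.18.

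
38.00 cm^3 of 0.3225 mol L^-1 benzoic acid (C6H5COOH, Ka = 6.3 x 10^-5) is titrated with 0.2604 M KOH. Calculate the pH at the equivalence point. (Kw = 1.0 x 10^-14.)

n(C6H5COOH) = 0.3225 x 0.03800 = 0.01226 mol; V(KOH) at equivalence = 0.01226/0.2604 = 0.04706 L.
At equivalence all the acid is converted to C6H5COO-; total volume = 0.03800 + 0.04706 = 0.08506 L, so [C6H5COO-] = 0.01226/0.08506 = 0.1441 M.
Kb = Kw/Ka = 1.0e-14 / 6.3 x 10^-5 = 1.59e-10.
[OH^-] = sqrt(Kb x [C6H5COO-]) = sqrt(1.59e-10 x 0.1441) = 4.78e-6 M.
pOH = 5.32, so pH = 14.00 - 5.32 = 8.68.

8.68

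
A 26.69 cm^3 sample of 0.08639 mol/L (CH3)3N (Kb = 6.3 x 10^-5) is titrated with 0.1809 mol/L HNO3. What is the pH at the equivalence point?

n((CH3)3N) = 0.08639 x 0.02669 = 0.002306 mol; V(HNO3) at equivalence = 0.002306/0.1809 = 0.01275 L.
At equivalence the base is fully converted to (CH3)3NH+; total volume = 0.03944 L, so [(CH3)3NH+] = 0.002306/0.03944 = 0.05847 M.
Ka((CH3)3NH+) = Kw/Kb = 1.0e-14 / 6.3 x 10^-5 = 1.59e-10.
[H^+] = sqrt(Ka x [(CH3)3NH+]) = sqrt(1.59e-10 x 0.05847) = 3.05e-6 M.
pH = -log(3.05e-6) = 5.52.

5.52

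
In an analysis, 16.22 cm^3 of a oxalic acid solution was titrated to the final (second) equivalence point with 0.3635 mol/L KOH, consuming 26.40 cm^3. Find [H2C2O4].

0.296 M

n(KOH) = 0.3635 x 0.02640 = 0.009596 mol.
At the final (second) equivalence point, 2 mol OH^- react per mol H2C2O4, so n(H2C2O4) = 0.009596 / 2 = 0.004798 mol.
[H2C2O4] = 0.004798 / 0.01622 L = 0.296 M.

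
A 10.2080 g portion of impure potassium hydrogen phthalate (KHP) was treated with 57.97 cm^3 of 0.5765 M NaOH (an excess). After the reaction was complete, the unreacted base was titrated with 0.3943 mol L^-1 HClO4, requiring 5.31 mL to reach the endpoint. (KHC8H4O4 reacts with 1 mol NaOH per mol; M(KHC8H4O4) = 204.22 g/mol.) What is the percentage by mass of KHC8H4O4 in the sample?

62.7%

Total n(NaOH) added = 0.5765 x 0.05797 = 0.03342 mol.
n(HClO4) used = 0.3943 x 0.005310 = 0.002094 mol, which equals the excess n(NaOH).
So n(NaOH) consumed by the sample = 0.03342 - 0.002094 = 0.03133 mol.
n(KHC8H4O4) = 0.03133 / 1 = 0.03133 mol.
mass KHC8H4O4 = 0.03133 x 204.22 = 6.397 g, so %KHC8H4O4 = 6.397/10.2080 x 100 = 62.7%.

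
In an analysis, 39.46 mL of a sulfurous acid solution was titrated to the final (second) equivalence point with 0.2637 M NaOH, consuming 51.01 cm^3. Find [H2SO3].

n(NaOH) = 0.2637 x 0.05101 = 0.01345 mol.
At the final (second) equivalence point, 2 mol OH^- react per mol H2SO3, so n(H2SO3) = 0.01345 / 2 = 0.006726 mol.
[H2SO3] = 0.006726 / 0.03946 L = 0.170 M.

0.170 M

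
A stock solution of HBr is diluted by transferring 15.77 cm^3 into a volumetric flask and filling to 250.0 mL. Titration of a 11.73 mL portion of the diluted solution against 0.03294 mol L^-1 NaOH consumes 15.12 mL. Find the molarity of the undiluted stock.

n(NaOH) = 0.03294 x 0.01512 = 0.0004981 mol.
n(HBr) in the aliquot = 0.0004981 mol.
[diluted HBr] = 0.0004981 / 0.01173 = 0.04246 M.
Dilution factor = 250.0/15.77 = 15.85, so [stock] = 0.04246 x 15.85 = 0.673 M.

0.673 M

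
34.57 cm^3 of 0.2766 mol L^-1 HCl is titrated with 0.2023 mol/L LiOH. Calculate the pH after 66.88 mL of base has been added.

n(acid) = 0.2766 x 0.03457 = 0.009562 mol; n(LiOH) added = 0.2023 x 0.06688 = 0.01353 mol.
Base is in excess by 0.01353 - 0.009562 = 0.003968 mol in a total volume of 0.1014 L.
[OH^-] = 0.003968/0.1014 = 0.03911 M, so pOH = 1.41 and pH = 14.00 - 1.41 = 12.59.

12.59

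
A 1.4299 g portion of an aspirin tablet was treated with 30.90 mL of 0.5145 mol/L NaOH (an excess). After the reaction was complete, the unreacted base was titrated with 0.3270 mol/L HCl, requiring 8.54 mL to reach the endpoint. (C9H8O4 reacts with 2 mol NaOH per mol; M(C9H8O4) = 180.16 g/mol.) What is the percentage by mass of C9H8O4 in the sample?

82.6%

Total n(NaOH) added = 0.5145 x 0.03090 = 0.01590 mol.
n(HCl) used = 0.3270 x 0.008540 = 0.002793 mol, which equals the excess n(NaOH).
So n(NaOH) consumed by the sample = 0.01590 - 0.002793 = 0.01311 mol.
n(C9H8O4) = 0.01311 / 2 = 0.006553 mol.
mass C9H8O4 = 0.006553 x 180.16 = 1.181 g, so %C9H8O4 = 1.181/1.4299 x 100 = 82.6%.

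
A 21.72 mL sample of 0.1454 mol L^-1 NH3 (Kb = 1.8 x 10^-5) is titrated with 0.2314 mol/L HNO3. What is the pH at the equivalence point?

5.15

n(NH3) = 0.1454 x 0.02172 = 0.003158 mol; V(HNO3) at equivalence = 0.003158/0.2314 = 0.01365 L.
At equivalence the base is fully converted to NH4+; total volume = 0.03537 L, so [NH4+] = 0.003158/0.03537 = 0.08929 M.
Ka(NH4+) = Kw/Kb = 1.0e-14 / 1.8 x 10^-5 = 5.56e-10.
[H^+] = sqrt(Ka x [NH4+]) = sqrt(5.56e-10 x 0.08929) = 7.04e-6 M.
pH = -log(7.04e-6) = 5.15.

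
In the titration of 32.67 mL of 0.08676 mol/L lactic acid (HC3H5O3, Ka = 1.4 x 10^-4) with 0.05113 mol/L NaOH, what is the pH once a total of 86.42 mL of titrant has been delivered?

n(acid) = 0.08676 x 0.03267 = 0.002834 mol; n(NaOH) added = 0.05113 x 0.08642 = 0.004419 mol.
Base is in excess by 0.004419 - 0.002834 = 0.001584 mol in a total volume of 0.1191 L.
[OH^-] = 0.001584/0.1191 = 0.01330 M, so pOH = 1.88 and pH = 14.00 - 1.88 = 12.12.

12.12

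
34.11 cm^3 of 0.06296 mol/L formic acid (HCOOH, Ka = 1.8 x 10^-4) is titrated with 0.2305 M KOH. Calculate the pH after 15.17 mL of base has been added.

12.44

n(acid) = 0.06296 x 0.03411 = 0.002148 mol; n(KOH) added = 0.2305 x 0.01517 = 0.003497 mol.
Base is in excess by 0.003497 - 0.002148 = 0.001349 mol in a total volume of 0.04928 L.
[OH^-] = 0.001349/0.04928 = 0.02738 M, so pOH = 1.56 and pH = 14.00 - 1.56 = 12.44.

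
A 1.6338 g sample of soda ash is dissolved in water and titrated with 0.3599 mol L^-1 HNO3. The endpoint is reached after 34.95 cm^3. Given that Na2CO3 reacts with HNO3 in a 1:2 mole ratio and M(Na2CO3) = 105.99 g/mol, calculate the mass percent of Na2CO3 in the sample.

40.8%

n(HNO3) = 0.3599 x 0.03495 = 0.01258 mol.
n(Na2CO3) = 0.01258 / 2 = 0.006289 mol.
mass of Na2CO3 = 0.006289 x 105.99 = 0.6666 g.
% purity = 0.6666 / 1.6338 x 100 = 40.8%.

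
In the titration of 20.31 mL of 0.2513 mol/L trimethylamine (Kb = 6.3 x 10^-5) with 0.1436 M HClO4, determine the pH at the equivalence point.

5.42

n((CH3)3N) = 0.2513 x 0.02031 = 0.005104 mol; V(HClO4) at equivalence = 0.005104/0.1436 = 0.03554 L.
At equivalence the base is fully converted to (CH3)3NH+; total volume = 0.05585 L, so [(CH3)3NH+] = 0.005104/0.05585 = 0.09138 M.
Ka((CH3)3NH+) = Kw/Kb = 1.0e-14 / 6.3 x 10^-5 = 1.59e-10.
[H^+] = sqrt(Ka x [(CH3)3NH+]) = sqrt(1.59e-10 x 0.09138) = 3.81e-6 M.
pH = -log(3.81e-6) = 5.42.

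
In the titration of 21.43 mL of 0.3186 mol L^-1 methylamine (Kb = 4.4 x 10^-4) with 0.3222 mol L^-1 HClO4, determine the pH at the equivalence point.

5.72

n(CH3NH2) = 0.3186 x 0.02143 = 0.006828 mol; V(HClO4) at equivalence = 0.006828/0.3222 = 0.02119 L.
At equivalence the base is fully converted to CH3NH3+; total volume = 0.04262 L, so [CH3NH3+] = 0.006828/0.04262 = 0.1602 M.
Ka(CH3NH3+) = Kw/Kb = 1.0e-14 / 4.4 x 10^-4 = 2.27e-11.
[H^+] = sqrt(Ka x [CH3NH3+]) = sqrt(2.27e-11 x 0.1602) = 1.91e-6 M.
pH = -log(1.91e-6) = 5.72.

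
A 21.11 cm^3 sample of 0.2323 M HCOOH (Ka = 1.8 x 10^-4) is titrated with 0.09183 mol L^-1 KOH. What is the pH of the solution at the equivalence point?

n(HCOOH) = 0.2323 x 0.02111 = 0.004904 mol; V(KOH) at equivalence = 0.004904/0.09183 = 0.05340 L.
At equivalence all the acid is converted to HCOO-; total volume = 0.02111 + 0.05340 = 0.07451 L, so [HCOO-] = 0.004904/0.07451 = 0.06581 M.
Kb = Kw/Ka = 1.0e-14 / 1.8 x 10^-4 = 5.56e-11.
[OH^-] = sqrt(Kb x [HCOO-]) = sqrt(5.56e-11 x 0.06581) = 1.91e-6 M.
pOH = 5.72, so pH = 14.00 - 5.72 = 8.28.

8.28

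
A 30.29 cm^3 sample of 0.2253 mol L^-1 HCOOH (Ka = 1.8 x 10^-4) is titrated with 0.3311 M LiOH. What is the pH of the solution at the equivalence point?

8.44

n(HCOOH) = 0.2253 x 0.03029 = 0.006824 mol; V(LiOH) at equivalence = 0.006824/0.3311 = 0.02061 L.
At equivalence all the acid is converted to HCOO-; total volume = 0.03029 + 0.02061 = 0.05090 L, so [HCOO-] = 0.006824/0.05090 = 0.1341 M.
Kb = Kw/Ka = 1.0e-14 / 1.8 x 10^-4 = 5.56e-11.
[OH^-] = sqrt(Kb x [HCOO-]) = sqrt(5.56e-11 x 0.1341) = 2.73e-6 M.
pOH = 5.56, so pH = 14.00 - 5.56 = 8.44.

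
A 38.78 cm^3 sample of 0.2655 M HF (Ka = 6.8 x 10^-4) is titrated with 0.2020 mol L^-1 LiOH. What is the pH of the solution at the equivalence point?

n(HF) = 0.2655 x 0.03878 = 0.01030 mol; V(LiOH) at equivalence = 0.01030/0.2020 = 0.05097 L.
At equivalence all the acid is converted to F-; total volume = 0.03878 + 0.05097 = 0.08975 L, so [F-] = 0.01030/0.08975 = 0.1147 M.
Kb = Kw/Ka = 1.0e-14 / 6.8 x 10^-4 = 1.47e-11.
[OH^-] = sqrt(Kb x [F-]) = sqrt(1.47e-11 x 0.1147) = 1.30e-6 M.
pOH = 5.89, so pH = 14.00 - 5.89 = 8.11.

8.11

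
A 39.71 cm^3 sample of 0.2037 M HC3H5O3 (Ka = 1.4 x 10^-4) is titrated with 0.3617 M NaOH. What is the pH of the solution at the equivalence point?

n(HC3H5O3) = 0.2037 x 0.03971 = 0.008089 mol; V(NaOH) at equivalence = 0.008089/0.3617 = 0.02236 L.
At equivalence all the acid is converted to C3H5O3-; total volume = 0.03971 + 0.02236 = 0.06207 L, so [C3H5O3-] = 0.008089/0.06207 = 0.1303 M.
Kb = Kw/Ka = 1.0e-14 / 1.4 x 10^-4 = 7.14e-11.
[OH^-] = sqrt(Kb x [C3H5O3-]) = sqrt(7.14e-11 x 0.1303) = 3.05e-6 M.
pOH = 5.52, so pH = 14.00 - 5.52 = 8.48.

8.48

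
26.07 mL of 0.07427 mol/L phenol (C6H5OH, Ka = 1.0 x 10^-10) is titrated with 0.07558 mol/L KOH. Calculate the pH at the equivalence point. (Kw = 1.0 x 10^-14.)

n(C6H5OH) = 0.07427 x 0.02607 = 0.001936 mol; V(KOH) at equivalence = 0.001936/0.07558 = 0.02562 L.
At equivalence all the acid is converted to C6H5O-; total volume = 0.02607 + 0.02562 = 0.05169 L, so [C6H5O-] = 0.001936/0.05169 = 0.03746 M.
Kb = Kw/Ka = 1.0e-14 / 1.0 x 10^-10 = 0.000100.
[OH^-] = sqrt(Kb x [C6H5O-]) = sqrt(0.000100 x 0.03746) = 0.00194 M.
pOH = 2.71, so pH = 14.00 - 2.71 = 11.29.

11.29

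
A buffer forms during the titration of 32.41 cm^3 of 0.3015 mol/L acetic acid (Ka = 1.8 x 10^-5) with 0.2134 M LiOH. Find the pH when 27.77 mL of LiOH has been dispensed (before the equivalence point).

Initial n(CH3COOH) = 0.3015 x 0.03241 = 0.009772 mol.
n(LiOH) added = 0.2134 x 0.02777 = 0.005926 mol, converting that many moles of CH3COOH to CH3COO-.
Remaining n(CH3COOH) = 0.003845 mol; n(CH3COO-) = 0.005926 mol.
By Henderson-Hasselbalch, pH = pKa + log([A^-]/[HA]) = 4.74 + log(0.005926/0.003845) = 4.74 + (+0.19) = 4.93.

4.93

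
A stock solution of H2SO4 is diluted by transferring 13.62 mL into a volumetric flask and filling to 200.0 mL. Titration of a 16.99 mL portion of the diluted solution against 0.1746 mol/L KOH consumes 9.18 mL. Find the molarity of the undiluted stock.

0.693 M

n(KOH) = 0.1746 x 0.009180 = 0.001603 mol.
n(H2SO4) in the aliquot = 0.001603 x 1/2 = 0.0008014 mol.
[diluted H2SO4] = 0.0008014 / 0.01699 = 0.04717 M.
Dilution factor = 200.0/13.62 = 14.68, so [stock] = 0.04717 x 14.68 = 0.693 M.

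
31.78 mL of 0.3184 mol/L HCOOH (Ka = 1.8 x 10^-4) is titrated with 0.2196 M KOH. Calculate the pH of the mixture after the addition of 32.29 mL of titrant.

Initial n(HCOOH) = 0.3184 x 0.03178 = 0.01012 mol.
n(KOH) added = 0.2196 x 0.03229 = 0.007091 mol, converting that many moles of HCOOH to HCOO-.
Remaining n(HCOOH) = 0.003028 mol; n(HCOO-) = 0.007091 mol.
By Henderson-Hasselbalch, pH = pKa + log([A^-]/[HA]) = 3.74 + log(0.007091/0.003028) = 3.74 + (+0.37) = 4.11.

4.11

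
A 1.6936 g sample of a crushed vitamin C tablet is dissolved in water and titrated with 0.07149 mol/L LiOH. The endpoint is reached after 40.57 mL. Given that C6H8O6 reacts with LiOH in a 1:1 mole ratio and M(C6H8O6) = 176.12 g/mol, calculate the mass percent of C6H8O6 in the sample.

n(LiOH) = 0.07149 x 0.04057 = 0.002900 mol.
n(C6H8O6) = 0.002900 / 1 = 0.002900 mol.
mass of C6H8O6 = 0.002900 x 176.12 = 0.5108 g.
% purity = 0.5108 / 1.6936 x 100 = 30.2%.

30.2%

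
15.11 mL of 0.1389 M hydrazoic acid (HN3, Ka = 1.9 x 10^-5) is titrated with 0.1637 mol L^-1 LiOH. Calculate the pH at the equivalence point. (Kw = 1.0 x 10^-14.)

n(HN3) = 0.1389 x 0.01511 = 0.002099 mol; V(LiOH) at equivalence = 0.002099/0.1637 = 0.01282 L.
At equivalence all the acid is converted to N3-; total volume = 0.01511 + 0.01282 = 0.02793 L, so [N3-] = 0.002099/0.02793 = 0.07514 M.
Kb = Kw/Ka = 1.0e-14 / 1.9 x 10^-5 = 5.26e-10.
[OH^-] = sqrt(Kb x [N3-]) = sqrt(5.26e-10 x 0.07514) = 6.29e-6 M.
pOH = 5.20, so pH = 14.00 - 5.20 = 8.80.

8.80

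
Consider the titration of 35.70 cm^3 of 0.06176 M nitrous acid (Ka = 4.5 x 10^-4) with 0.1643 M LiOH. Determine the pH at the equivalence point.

8.00

n(HNO2) = 0.06176 x 0.03570 = 0.002205 mol; V(LiOH) at equivalence = 0.002205/0.1643 = 0.01342 L.
At equivalence all the acid is converted to NO2-; total volume = 0.03570 + 0.01342 = 0.04912 L, so [NO2-] = 0.002205/0.04912 = 0.04489 M.
Kb = Kw/Ka = 1.0e-14 / 4.5 x 10^-4 = 2.22e-11.
[OH^-] = sqrt(Kb x [NO2-]) = sqrt(2.22e-11 x 0.04489) = 9.99e-7 M.
pOH = 6.00, so pH = 14.00 - 6.00 = 8.00.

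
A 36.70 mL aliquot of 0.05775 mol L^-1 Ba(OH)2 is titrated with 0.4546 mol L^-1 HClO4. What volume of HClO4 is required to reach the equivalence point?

9.32 mL

n(Ba(OH)2) = 0.05775 mol/L x 0.03670 L = 0.002119 mol.
The neutralisation is 1 Ba(OH)2 : 2 HClO4, so n(HClO4) = 0.002119 x 2/1 = 0.004239 mol.
V(HClO4) = 0.004239 / 0.4546 = 0.009324 L = 9.32 mL.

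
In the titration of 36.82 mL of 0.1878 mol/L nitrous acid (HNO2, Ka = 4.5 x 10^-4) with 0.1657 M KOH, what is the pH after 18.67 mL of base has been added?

Initial n(HNO2) = 0.1878 x 0.03682 = 0.006915 mol.
n(KOH) added = 0.1657 x 0.01867 = 0.003094 mol, converting that many moles of HNO2 to NO2-.
Remaining n(HNO2) = 0.003821 mol; n(NO2-) = 0.003094 mol.
By Henderson-Hasselbalch, pH = pKa + log([A^-]/[HA]) = 3.35 + log(0.003094/0.003821) = 3.35 + (-0.09) = 3.26.

3.26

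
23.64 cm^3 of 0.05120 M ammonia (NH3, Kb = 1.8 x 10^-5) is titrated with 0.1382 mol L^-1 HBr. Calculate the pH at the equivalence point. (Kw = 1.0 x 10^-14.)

5.34

n(NH3) = 0.05120 x 0.02364 = 0.001210 mol; V(HBr) at equivalence = 0.001210/0.1382 = 0.008758 L.
At equivalence the base is fully converted to NH4+; total volume = 0.03240 L, so [NH4+] = 0.001210/0.03240 = 0.03736 M.
Ka(NH4+) = Kw/Kb = 1.0e-14 / 1.8 x 10^-5 = 5.56e-10.
[H^+] = sqrt(Ka x [NH4+]) = sqrt(5.56e-10 x 0.03736) = 4.56e-6 M.
pH = -log(4.56e-6) = 5.34.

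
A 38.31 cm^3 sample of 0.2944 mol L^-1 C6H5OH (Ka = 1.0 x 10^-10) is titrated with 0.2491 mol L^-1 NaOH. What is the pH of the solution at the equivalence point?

n(C6H5OH) = 0.2944 x 0.03831 = 0.01128 mol; V(NaOH) at equivalence = 0.01128/0.2491 = 0.04528 L.
At equivalence all the acid is converted to C6H5O-; total volume = 0.03831 + 0.04528 = 0.08359 L, so [C6H5O-] = 0.01128/0.08359 = 0.1349 M.
Kb = Kw/Ka = 1.0e-14 / 1.0 x 10^-10 = 0.000100.
[OH^-] = sqrt(Kb x [C6H5O-]) = sqrt(0.000100 x 0.1349) = 0.00367 M.
pOH = 2.43, so pH = 14.00 - 2.43 = 11.57.

11.57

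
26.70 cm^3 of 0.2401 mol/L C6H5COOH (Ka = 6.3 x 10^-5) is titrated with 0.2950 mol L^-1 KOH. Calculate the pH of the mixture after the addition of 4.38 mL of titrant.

3.60

Initial n(C6H5COOH) = 0.2401 x 0.02670 = 0.006411 mol.
n(KOH) added = 0.2950 x 0.004380 = 0.001292 mol, converting that many moles of C6H5COOH to C6H5COO-.
Remaining n(C6H5COOH) = 0.005119 mol; n(C6H5COO-) = 0.001292 mol.
By Henderson-Hasselbalch, pH = pKa + log([A^-]/[HA]) = 4.20 + log(0.001292/0.005119) = 4.20 + (-0.60) = 3.60.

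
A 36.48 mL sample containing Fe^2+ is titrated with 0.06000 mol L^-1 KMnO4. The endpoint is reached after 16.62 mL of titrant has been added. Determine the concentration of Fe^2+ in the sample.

0.137 M

n(KMnO4) = 0.06000 x 0.01662 = 0.0009972 mol.
From the balanced equation, 1 mol KMnO4 reacts with 5 mol Fe^2+, so n(Fe^2+) = 0.0009972 x 5/1 = 0.004986 mol.
[Fe^2+] = 0.004986 / 0.03648 L = 0.137 M.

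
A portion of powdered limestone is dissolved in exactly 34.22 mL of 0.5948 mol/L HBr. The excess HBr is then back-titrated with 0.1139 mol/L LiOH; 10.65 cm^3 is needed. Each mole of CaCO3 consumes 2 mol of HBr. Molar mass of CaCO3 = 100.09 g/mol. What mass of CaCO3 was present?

Total n(HBr) added = 0.5948 x 0.03422 = 0.02035 mol.
n(LiOH) used = 0.1139 x 0.01065 = 0.001213 mol, which equals the excess n(HBr).
So n(HBr) consumed by the sample = 0.02035 - 0.001213 = 0.01914 mol.
n(CaCO3) = 0.01914 / 2 = 0.009571 mol.
mass = 0.009571 mol x 100.09 g/mol = 0.958 g.

0.958 g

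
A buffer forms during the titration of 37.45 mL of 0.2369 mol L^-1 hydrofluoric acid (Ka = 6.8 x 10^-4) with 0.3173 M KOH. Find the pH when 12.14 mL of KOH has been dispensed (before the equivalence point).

Initial n(HF) = 0.2369 x 0.03745 = 0.008872 mol.
n(KOH) added = 0.3173 x 0.01214 = 0.003852 mol, converting that many moles of HF to F-.
Remaining n(HF) = 0.005020 mol; n(F-) = 0.003852 mol.
By Henderson-Hasselbalch, pH = pKa + log([A^-]/[HA]) = 3.17 + log(0.003852/0.005020) = 3.17 + (-0.12) = 3.05.

3.05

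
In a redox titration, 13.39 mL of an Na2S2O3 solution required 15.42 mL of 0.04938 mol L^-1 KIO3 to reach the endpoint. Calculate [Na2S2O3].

n(KIO3) = 0.04938 x 0.01542 = 0.0007614 mol.
From the balanced equation, 1 mol KIO3 reacts with 6 mol Na2S2O3, so n(Na2S2O3) = 0.0007614 x 6/1 = 0.004569 mol.
[Na2S2O3] = 0.004569 / 0.01339 L = 0.341 M.

0.341 M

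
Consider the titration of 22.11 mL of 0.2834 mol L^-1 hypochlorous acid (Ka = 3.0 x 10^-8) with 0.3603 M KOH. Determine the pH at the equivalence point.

10.36

n(HClO) = 0.2834 x 0.02211 = 0.006266 mol; V(KOH) at equivalence = 0.006266/0.3603 = 0.01739 L.
At equivalence all the acid is converted to ClO-; total volume = 0.02211 + 0.01739 = 0.03950 L, so [ClO-] = 0.006266/0.03950 = 0.1586 M.
Kb = Kw/Ka = 1.0e-14 / 3.0 x 10^-8 = 3.33e-7.
[OH^-] = sqrt(Kb x [ClO-]) = sqrt(3.33e-7 x 0.1586) = 0.000230 M.
pOH = 3.64, so pH = 14.00 - 3.64 = 10.36.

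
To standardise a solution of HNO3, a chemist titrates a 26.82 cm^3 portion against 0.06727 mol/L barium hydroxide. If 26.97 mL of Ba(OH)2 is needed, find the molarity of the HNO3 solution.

n(Ba(OH)2) delivered = 0.06727 x 0.02697 = 0.001814 mol.
The reaction is 2 HNO3 + 1 Ba(OH)2, so n(HNO3) = 0.001814 x 2/1 = 0.003629 mol.
[HNO3] = 0.003629 mol / 0.02682 L = 0.135 M.

0.135 M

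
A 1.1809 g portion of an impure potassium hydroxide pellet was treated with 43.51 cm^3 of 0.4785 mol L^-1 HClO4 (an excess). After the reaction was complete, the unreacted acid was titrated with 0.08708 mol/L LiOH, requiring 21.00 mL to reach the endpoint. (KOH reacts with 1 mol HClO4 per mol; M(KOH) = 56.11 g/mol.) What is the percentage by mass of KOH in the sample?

Total n(HClO4) added = 0.4785 x 0.04351 = 0.02082 mol.
n(LiOH) used = 0.08708 x 0.02100 = 0.001829 mol, which equals the excess n(HClO4).
So n(HClO4) consumed by the sample = 0.02082 - 0.001829 = 0.01899 mol.
n(KOH) = 0.01899 / 1 = 0.01899 mol.
mass KOH = 0.01899 x 56.11 = 1.066 g, so %KOH = 1.066/1.1809 x 100 = 90.2%.

90.2%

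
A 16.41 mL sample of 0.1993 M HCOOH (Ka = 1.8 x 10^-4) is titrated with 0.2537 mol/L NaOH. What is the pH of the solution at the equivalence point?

8.40

n(HCOOH) = 0.1993 x 0.01641 = 0.003271 mol; V(NaOH) at equivalence = 0.003271/0.2537 = 0.01289 L.
At equivalence all the acid is converted to HCOO-; total volume = 0.01641 + 0.01289 = 0.02930 L, so [HCOO-] = 0.003271/0.02930 = 0.1116 M.
Kb = Kw/Ka = 1.0e-14 / 1.8 x 10^-4 = 5.56e-11.
[OH^-] = sqrt(Kb x [HCOO-]) = sqrt(5.56e-11 x 0.1116) = 2.49e-6 M.
pOH = 5.60, so pH = 14.00 - 5.60 = 8.40.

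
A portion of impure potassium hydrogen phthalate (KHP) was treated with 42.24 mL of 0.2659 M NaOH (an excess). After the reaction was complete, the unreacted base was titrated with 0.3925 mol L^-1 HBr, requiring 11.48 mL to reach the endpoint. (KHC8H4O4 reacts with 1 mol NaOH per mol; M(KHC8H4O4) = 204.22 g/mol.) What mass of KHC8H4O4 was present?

1.37 g

Total n(NaOH) added = 0.2659 x 0.04224 = 0.01123 mol.
n(HBr) used = 0.3925 x 0.01148 = 0.004506 mol, which equals the excess n(NaOH).
So n(NaOH) consumed by the sample = 0.01123 - 0.004506 = 0.006726 mol.
n(KHC8H4O4) = 0.006726 / 1 = 0.006726 mol.
mass = 0.006726 mol x 204.22 g/mol = 1.37 g.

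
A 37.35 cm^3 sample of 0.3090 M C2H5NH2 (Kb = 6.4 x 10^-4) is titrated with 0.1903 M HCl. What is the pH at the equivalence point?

n(C2H5NH2) = 0.3090 x 0.03735 = 0.01154 mol; V(HCl) at equivalence = 0.01154/0.1903 = 0.06065 L.
At equivalence the base is fully converted to C2H5NH3+; total volume = 0.09800 L, so [C2H5NH3+] = 0.01154/0.09800 = 0.1178 M.
Ka(C2H5NH3+) = Kw/Kb = 1.0e-14 / 6.4 x 10^-4 = 1.56e-11.
[H^+] = sqrt(Ka x [C2H5NH3+]) = sqrt(1.56e-11 x 0.1178) = 1.36e-6 M.
pH = -log(1.36e-6) = 5.87.

5.87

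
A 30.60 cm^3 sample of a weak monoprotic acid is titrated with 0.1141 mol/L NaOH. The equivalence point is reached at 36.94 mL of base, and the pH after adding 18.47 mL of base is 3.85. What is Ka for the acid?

18.47 mL is half of the equivalence volume, so this is the half-equivalence point where [HA] = [A^-].
At half-equivalence pH = pKa, so pKa = 3.85.
Ka = 10^(-3.85) = 1.4 x 10^-4.

1.4 x 10^-4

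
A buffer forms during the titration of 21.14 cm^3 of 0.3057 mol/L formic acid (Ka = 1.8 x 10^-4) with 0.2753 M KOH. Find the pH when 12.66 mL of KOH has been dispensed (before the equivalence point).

Initial n(HCOOH) = 0.3057 x 0.02114 = 0.006462 mol.
n(KOH) added = 0.2753 x 0.01266 = 0.003485 mol, converting that many moles of HCOOH to HCOO-.
Remaining n(HCOOH) = 0.002977 mol; n(HCOO-) = 0.003485 mol.
By Henderson-Hasselbalch, pH = pKa + log([A^-]/[HA]) = 3.74 + log(0.003485/0.002977) = 3.74 + (+0.07) = 3.81.

3.81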